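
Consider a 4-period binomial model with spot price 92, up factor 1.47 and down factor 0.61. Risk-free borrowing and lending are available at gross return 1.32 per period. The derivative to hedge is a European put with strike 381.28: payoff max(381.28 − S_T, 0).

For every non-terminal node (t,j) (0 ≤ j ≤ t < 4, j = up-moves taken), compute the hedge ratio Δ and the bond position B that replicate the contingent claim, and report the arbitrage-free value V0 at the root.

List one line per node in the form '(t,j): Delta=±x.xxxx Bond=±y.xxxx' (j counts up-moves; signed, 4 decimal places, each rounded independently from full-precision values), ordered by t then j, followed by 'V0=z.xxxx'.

Under the risk-neutral measure, an up-move has probability p* = (R−d)/(u−d) = 0.8256 and values discount at R = 1.32.
Terminal values V(4,·): V(4,0)=368.5418, V(4,1)=350.5831, V(4,2)=307.3055, V(4,3)=203.0135, V(4,4)=0.0000
(3,0): S=20.8823. Δ = (V_up−V_dn)/(S_up−S_dn) = (350.5831−368.5418)/(30.6969−12.7382) = -1.0000. V = [p*·350.5831 + (1−p*)·368.5418]/1.32 = 267.9662. B = V − Δ·S = 288.8485.
(3,1): S=50.3228. Δ = (V_up−V_dn)/(S_up−S_dn) = (307.3055−350.5831)/(73.9745−30.6969) = -1.0000. V = [p*·307.3055 + (1−p*)·350.5831]/1.32 = 238.5257. B = V − Δ·S = 288.8485.
(3,2): S=121.2697. Δ = (V_up−V_dn)/(S_up−S_dn) = (203.0135−307.3055)/(178.2665−73.9745) = -1.0000. V = [p*·203.0135 + (1−p*)·307.3055]/1.32 = 167.5788. B = V − Δ·S = 288.8485.
(3,3): S=292.2401. Δ = (V_up−V_dn)/(S_up−S_dn) = (0.0000−203.0135)/(429.5930−178.2665) = -0.8078. V = [p*·0.0000 + (1−p*)·203.0135]/1.32 = 26.8253. B = V − Δ·S = 262.8875.
(2,0): S=34.2332. Δ = (V_up−V_dn)/(S_up−S_dn) = (238.5257−267.9662)/(50.3228−20.8823) = -1.0000. V = [p*·238.5257 + (1−p*)·267.9662]/1.32 = 184.5914. B = V − Δ·S = 218.8246.
(2,1): S=82.4964. Δ = (V_up−V_dn)/(S_up−S_dn) = (167.5788−238.5257)/(121.2697−50.3228) = -1.0000. V = [p*·167.5788 + (1−p*)·238.5257]/1.32 = 136.3282. B = V − Δ·S = 218.8246.
(2,2): S=198.8028. Δ = (V_up−V_dn)/(S_up−S_dn) = (26.8253−167.5788)/(292.2401−121.2697) = -0.8233. V = [p*·26.8253 + (1−p*)·167.5788]/1.32 = 38.9207. B = V − Δ·S = 202.5876.
(1,0): S=56.1200. Δ = (V_up−V_dn)/(S_up−S_dn) = (136.3282−184.5914)/(82.4964−34.2332) = -1.0000. V = [p*·136.3282 + (1−p*)·184.5914]/1.32 = 109.6562. B = V − Δ·S = 165.7762.
(1,1): S=135.2400. Δ = (V_up−V_dn)/(S_up−S_dn) = (38.9207−136.3282)/(198.8028−82.4964) = -0.8375. V = [p*·38.9207 + (1−p*)·136.3282]/1.32 = 42.3563. B = V − Δ·S = 155.6209.
(0,0): S=92.0000. Δ = (V_up−V_dn)/(S_up−S_dn) = (42.3563−109.6562)/(135.2400−56.1200) = -0.8506. V = [p*·42.3563 + (1−p*)·109.6562]/1.32 = 40.9808. B = V − Δ·S = 119.2365.
The time-0 hedge costs 40.9808, which is the no-arbitrage price.

(0,0): Delta=-0.8506 Bond=119.2365
(1,0): Delta=-1.0000 Bond=165.7762
(1,1): Delta=-0.8375 Bond=155.6209
(2,0): Delta=-1.0000 Bond=218.8246
(2,1): Delta=-1.0000 Bond=218.8246
(2,2): Delta=-0.8233 Bond=202.5876
(3,0): Delta=-1.0000 Bond=288.8485
(3,1): Delta=-1.0000 Bond=288.8485
(3,2): Delta=-1.0000 Bond=288.8485
(3,3): Delta=-0.8078 Bond=262.8875
V0=40.9808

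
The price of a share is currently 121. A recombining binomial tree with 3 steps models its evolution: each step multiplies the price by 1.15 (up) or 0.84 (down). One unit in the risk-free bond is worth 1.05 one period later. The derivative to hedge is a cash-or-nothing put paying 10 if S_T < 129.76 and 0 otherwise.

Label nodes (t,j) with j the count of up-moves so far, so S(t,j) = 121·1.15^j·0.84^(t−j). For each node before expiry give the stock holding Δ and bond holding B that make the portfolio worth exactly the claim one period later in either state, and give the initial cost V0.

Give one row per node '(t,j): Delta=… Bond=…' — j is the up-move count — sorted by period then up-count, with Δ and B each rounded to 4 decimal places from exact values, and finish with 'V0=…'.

No-arbitrage ⇒ martingale measure with p* = (R−d)/(u−d) = 0.6774.
Payoff layer (t=3): V(3,0)=10.0000, V(3,1)=10.0000, V(3,2)=0.0000, V(3,3)=0.0000
Node (2,0) S=85.3776: V=(p*·10.0000+(1−p*)·10.0000)/1.05=9.5238; Δ=(10.0000−10.0000)/(98.1842−71.7172)=0.0000; B=V−Δ·S=9.5238
Node (2,1) S=116.8860: V=(p*·0.0000+(1−p*)·10.0000)/1.05=3.0722; Δ=(0.0000−10.0000)/(134.4189−98.1842)=-0.2760; B=V−Δ·S=35.3303
Node (2,2) S=160.0225: V=(p*·0.0000+(1−p*)·0.0000)/1.05=0.0000; Δ=(0.0000−0.0000)/(184.0259−134.4189)=0.0000; B=V−Δ·S=0.0000
Node (1,0) S=101.6400: V=(p*·3.0722+(1−p*)·9.5238)/1.05=4.9080; Δ=(3.0722−9.5238)/(116.8860−85.3776)=-0.2048; B=V−Δ·S=25.7196
Node (1,1) S=139.1500: V=(p*·0.0000+(1−p*)·3.0722)/1.05=0.9438; Δ=(0.0000−3.0722)/(160.0225−116.8860)=-0.0712; B=V−Δ·S=10.8542
Node (0,0) S=121.0000: V=(p*·0.9438+(1−p*)·4.9080)/1.05=2.1168; Δ=(0.9438−4.9080)/(139.1500−101.6400)=-0.1057; B=V−Δ·S=14.9043
Each (Δ,B) replicates both successor values, so the strategy is self-financing and V0 is arbitrage-free.

(0,0): Delta=-0.1057 Bond=14.9043
(1,0): Delta=-0.2048 Bond=25.7196
(1,1): Delta=-0.0712 Bond=10.8542
(2,0): Delta=0.0000 Bond=9.5238
(2,1): Delta=-0.2760 Bond=35.3303
(2,2): Delta=0.0000 Bond=0.0000
V0=2.1168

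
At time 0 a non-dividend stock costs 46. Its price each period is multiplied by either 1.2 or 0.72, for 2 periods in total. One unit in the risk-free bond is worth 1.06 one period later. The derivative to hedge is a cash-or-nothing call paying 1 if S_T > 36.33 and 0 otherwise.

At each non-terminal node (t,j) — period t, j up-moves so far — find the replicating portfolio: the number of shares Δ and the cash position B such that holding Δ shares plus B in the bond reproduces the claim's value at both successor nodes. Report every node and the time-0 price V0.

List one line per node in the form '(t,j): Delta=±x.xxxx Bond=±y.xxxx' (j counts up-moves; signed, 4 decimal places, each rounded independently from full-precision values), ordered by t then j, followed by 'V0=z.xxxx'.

(0,0): Delta=0.0125 Bond=0.2410
(1,0): Delta=0.0629 Bond=-1.4151
(1,1): Delta=0.0000 Bond=0.9434
V0=0.8143

No-arbitrage ⇒ martingale measure with p* = (R−d)/(u−d) = 0.7083.
At expiry t=2: V(2,0)=0.0000, V(2,1)=1.0000, V(2,2)=1.0000
(1,0): S=33.1200. Δ = (V_up−V_dn)/(S_up−S_dn) = (1.0000−0.0000)/(39.7440−23.8464) = 0.0629. V = [p*·1.0000 + (1−p*)·0.0000]/1.06 = 0.6682. B = V − Δ·S = -1.4151.
(1,1): S=55.2000. Δ = (V_up−V_dn)/(S_up−S_dn) = (1.0000−1.0000)/(66.2400−39.7440) = 0.0000. V = [p*·1.0000 + (1−p*)·1.0000]/1.06 = 0.9434. B = V − Δ·S = 0.9434.
(0,0): S=46.0000. Δ = (V_up−V_dn)/(S_up−S_dn) = (0.9434−0.6682)/(55.2000−33.1200) = 0.0125. V = [p*·0.9434 + (1−p*)·0.6682]/1.06 = 0.8143. B = V − Δ·S = 0.2410.
Each (Δ,B) replicates both successor values, so the strategy is self-financing and V0 is arbitrage-free.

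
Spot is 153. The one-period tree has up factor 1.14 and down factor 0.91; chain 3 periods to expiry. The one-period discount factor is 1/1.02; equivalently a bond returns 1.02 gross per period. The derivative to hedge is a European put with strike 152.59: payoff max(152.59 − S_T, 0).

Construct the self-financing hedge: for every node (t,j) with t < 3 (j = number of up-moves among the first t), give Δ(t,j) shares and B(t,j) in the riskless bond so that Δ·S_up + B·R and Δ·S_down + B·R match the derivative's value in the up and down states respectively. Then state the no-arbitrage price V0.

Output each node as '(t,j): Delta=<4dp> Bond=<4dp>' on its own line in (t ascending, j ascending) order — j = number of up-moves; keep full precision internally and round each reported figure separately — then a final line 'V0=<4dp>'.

Under the risk-neutral measure, an up-move has probability p* = (R−d)/(u−d) = 0.4783 and values discount at R = 1.02.
At expiry t=3: V(3,0)=37.2936, V(3,1)=8.1528, V(3,2)=0.0000, V(3,3)=0.0000
(2,0): S=126.6993. Δ = (V_up−V_dn)/(S_up−S_dn) = (8.1528−37.2936)/(144.4372−115.2964) = -1.0000. V = [p*·8.1528 + (1−p*)·37.2936]/1.02 = 22.8987. B = V − Δ·S = 149.5980.
(2,1): S=158.7222. Δ = (V_up−V_dn)/(S_up−S_dn) = (0.0000−8.1528)/(180.9433−144.4372) = -0.2233. V = [p*·0.0000 + (1−p*)·8.1528]/1.02 = 4.1702. B = V − Δ·S = 39.6172.
(2,2): S=198.8388. Δ = (V_up−V_dn)/(S_up−S_dn) = (0.0000−0.0000)/(226.6762−180.9433) = 0.0000. V = [p*·0.0000 + (1−p*)·0.0000]/1.02 = 0.0000. B = V − Δ·S = 0.0000.
(1,0): S=139.2300. Δ = (V_up−V_dn)/(S_up−S_dn) = (4.1702−22.8987)/(158.7222−126.6993) = -0.5848. V = [p*·4.1702 + (1−p*)·22.8987]/1.02 = 13.6683. B = V − Δ·S = 95.0966.
(1,1): S=174.4200. Δ = (V_up−V_dn)/(S_up−S_dn) = (0.0000−4.1702)/(198.8388−158.7222) = -0.1040. V = [p*·0.0000 + (1−p*)·4.1702]/1.02 = 2.1331. B = V − Δ·S = 20.2645.
(0,0): S=153.0000. Δ = (V_up−V_dn)/(S_up−S_dn) = (2.1331−13.6683)/(174.4200−139.2300) = -0.3278. V = [p*·2.1331 + (1−p*)·13.6683]/1.02 = 7.9916. B = V − Δ·S = 58.1444.
Each (Δ,B) replicates both successor values, so the strategy is self-financing and V0 is arbitrage-free.

(0,0): Delta=-0.3278 Bond=58.1444
(1,0): Delta=-0.5848 Bond=95.0966
(1,1): Delta=-0.1040 Bond=20.2645
(2,0): Delta=-1.0000 Bond=149.5980
(2,1): Delta=-0.2233 Bond=39.6172
(2,2): Delta=0.0000 Bond=0.0000
V0=7.9916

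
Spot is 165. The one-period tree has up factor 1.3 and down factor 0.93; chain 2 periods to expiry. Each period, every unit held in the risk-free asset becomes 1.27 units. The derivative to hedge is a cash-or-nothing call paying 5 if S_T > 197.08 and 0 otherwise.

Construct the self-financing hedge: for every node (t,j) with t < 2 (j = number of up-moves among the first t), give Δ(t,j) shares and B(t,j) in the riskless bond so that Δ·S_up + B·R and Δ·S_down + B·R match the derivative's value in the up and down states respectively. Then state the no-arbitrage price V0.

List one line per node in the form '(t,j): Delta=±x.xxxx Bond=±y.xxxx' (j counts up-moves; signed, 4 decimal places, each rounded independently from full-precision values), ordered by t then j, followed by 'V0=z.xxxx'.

Since d<R<u, set p* = (R−d)/(u−d) = 0.9189; price each node as the discounted p*-expectation of its children.
Payoff layer (t=2): V(2,0)=0.0000, V(2,1)=5.0000, V(2,2)=5.0000
  t=1,j=0: stock 153.4500 → up 199.4850 (V=5.0000), down 142.7085 (V=0.0000). Price 3.6178; hedge Δ=0.0881, bond B=-9.8957.
  t=1,j=1: stock 214.5000 → up 278.8500 (V=5.0000), down 199.4850 (V=5.0000). Price 3.9370; hedge Δ=0.0000, bond B=3.9370.
  t=0,j=0: stock 165.0000 → up 214.5000 (V=3.9370), down 153.4500 (V=3.6178). Price 3.0796; hedge Δ=0.0052, bond B=2.2169.
Root portfolio cost Δ·165+B reproduces V0=3.0796.

(0,0): Delta=0.0052 Bond=2.2169
(1,0): Delta=0.0881 Bond=-9.8957
(1,1): Delta=0.0000 Bond=3.9370
V0=3.0796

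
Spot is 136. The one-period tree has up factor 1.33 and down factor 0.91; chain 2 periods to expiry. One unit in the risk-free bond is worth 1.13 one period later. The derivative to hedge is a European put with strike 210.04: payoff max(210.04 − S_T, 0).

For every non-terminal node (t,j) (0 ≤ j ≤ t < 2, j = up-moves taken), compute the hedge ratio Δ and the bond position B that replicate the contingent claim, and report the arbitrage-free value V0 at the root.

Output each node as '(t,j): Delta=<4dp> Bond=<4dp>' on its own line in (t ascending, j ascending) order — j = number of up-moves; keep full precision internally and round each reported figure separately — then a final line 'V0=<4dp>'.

Risk-neutral probability p* = (R−d)/(u−d) = (1.13−0.91)/(1.33−0.91) = 0.5238.
Terminal payoffs: V(2,0)=97.4184, V(2,1)=45.4392, V(2,2)=0.0000
Node (1,0) S=123.7600: V=(p*·45.4392+(1−p*)·97.4184)/1.13=62.1161; Δ=(45.4392−97.4184)/(164.6008−112.6216)=-1.0000; B=V−Δ·S=185.8761
Node (1,1) S=180.8800: V=(p*·0.0000+(1−p*)·45.4392)/1.13=19.1484; Δ=(0.0000−45.4392)/(240.5704−164.6008)=-0.5981; B=V−Δ·S=127.3370
Node (0,0) S=136.0000: V=(p*·19.1484+(1−p*)·62.1161)/1.13=35.0524; Δ=(19.1484−62.1161)/(180.8800−123.7600)=-0.7522; B=V−Δ·S=137.3564
Each (Δ,B) replicates both successor values, so the strategy is self-financing and V0 is arbitrage-free.

(0,0): Delta=-0.7522 Bond=137.3564
(1,0): Delta=-1.0000 Bond=185.8761
(1,1): Delta=-0.5981 Bond=127.3370
V0=35.0524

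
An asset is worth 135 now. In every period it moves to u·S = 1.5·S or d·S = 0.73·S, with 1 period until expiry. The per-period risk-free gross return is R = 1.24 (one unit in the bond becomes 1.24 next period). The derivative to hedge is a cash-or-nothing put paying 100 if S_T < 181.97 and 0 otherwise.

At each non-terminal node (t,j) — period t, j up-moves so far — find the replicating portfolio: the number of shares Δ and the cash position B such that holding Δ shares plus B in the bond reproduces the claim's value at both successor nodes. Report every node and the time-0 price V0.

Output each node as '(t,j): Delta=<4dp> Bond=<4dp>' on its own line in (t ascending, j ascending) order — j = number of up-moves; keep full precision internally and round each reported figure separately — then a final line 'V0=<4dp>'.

Since d<R<u, set p* = (R−d)/(u−d) = 0.6623; price each node as the discounted p*-expectation of its children.
At expiry t=1: V(1,0)=100.0000, V(1,1)=0.0000
  t=0,j=0: stock 135.0000 → up 202.5000 (V=0.0000), down 98.5500 (V=100.0000). Price 27.2308; hedge Δ=-0.9620, bond B=157.1010.
Check: Δ(0,0)·S0 + B(0,0) = 27.2308 = V0.

(0,0): Delta=-0.9620 Bond=157.1010
V0=27.2308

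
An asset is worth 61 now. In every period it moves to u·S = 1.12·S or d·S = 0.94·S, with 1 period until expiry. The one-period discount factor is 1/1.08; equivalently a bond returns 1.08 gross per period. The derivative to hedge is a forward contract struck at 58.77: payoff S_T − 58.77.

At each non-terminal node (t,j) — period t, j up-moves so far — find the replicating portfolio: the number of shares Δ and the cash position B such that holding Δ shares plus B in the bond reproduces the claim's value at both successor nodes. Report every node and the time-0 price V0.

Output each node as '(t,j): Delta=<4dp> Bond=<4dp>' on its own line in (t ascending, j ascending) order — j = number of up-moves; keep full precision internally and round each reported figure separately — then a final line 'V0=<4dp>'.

(0,0): Delta=1.0000 Bond=-54.4167
V0=6.5833

Under the risk-neutral measure, an up-move has probability p* = (R−d)/(u−d) = 0.7778 and values discount at R = 1.08.
Terminal values V(1,·): V(1,0)=-1.4300, V(1,1)=9.5500
Node (0,0) S=61.0000: V=(p*·9.5500+(1−p*)·-1.4300)/1.08=6.5833; Δ=(9.5500−-1.4300)/(68.3200−57.3400)=1.0000; B=V−Δ·S=-54.4167
Check: Δ(0,0)·S0 + B(0,0) = 6.5833 = V0.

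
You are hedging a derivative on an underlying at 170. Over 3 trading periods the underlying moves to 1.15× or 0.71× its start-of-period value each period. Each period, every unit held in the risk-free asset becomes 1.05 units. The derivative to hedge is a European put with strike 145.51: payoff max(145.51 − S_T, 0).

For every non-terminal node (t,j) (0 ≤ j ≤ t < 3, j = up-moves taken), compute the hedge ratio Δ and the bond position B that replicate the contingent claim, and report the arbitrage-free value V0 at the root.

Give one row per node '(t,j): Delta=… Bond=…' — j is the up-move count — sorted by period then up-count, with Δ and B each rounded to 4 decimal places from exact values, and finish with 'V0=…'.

Under the risk-neutral measure, an up-move has probability p* = (R−d)/(u−d) = 0.7727 and values discount at R = 1.05.
At expiry t=3: V(3,0)=84.6651, V(3,1)=46.9585, V(3,2)=0.0000, V(3,3)=0.0000
  t=2,j=0: stock 85.6970 → up 98.5515 (V=46.9585), down 60.8449 (V=84.6651). Price 52.8840; hedge Δ=-1.0000, bond B=138.5810.
  t=2,j=1: stock 138.8050 → up 159.6257 (V=0.0000), down 98.5515 (V=46.9585). Price 10.1642; hedge Δ=-0.7689, bond B=116.8879.
  t=2,j=2: stock 224.8250 → up 258.5487 (V=0.0000), down 159.6257 (V=0.0000). Price 0.0000; hedge Δ=0.0000, bond B=0.0000.
  t=1,j=0: stock 120.7000 → up 138.8050 (V=10.1642), down 85.6970 (V=52.8840). Price 18.9269; hedge Δ=-0.8044, bond B=116.0173.
  t=1,j=1: stock 195.5000 → up 224.8250 (V=0.0000), down 138.8050 (V=10.1642). Price 2.2000; hedge Δ=-0.1182, bond B=25.3004.
  t=0,j=0: stock 170.0000 → up 195.5000 (V=2.2000), down 120.7000 (V=18.9269). Price 5.7158; hedge Δ=-0.2236, bond B=43.7313.
Each (Δ,B) replicates both successor values, so the strategy is self-financing and V0 is arbitrage-free.

(0,0): Delta=-0.2236 Bond=43.7313
(1,0): Delta=-0.8044 Bond=116.0173
(1,1): Delta=-0.1182 Bond=25.3004
(2,0): Delta=-1.0000 Bond=138.5810
(2,1): Delta=-0.7689 Bond=116.8879
(2,2): Delta=0.0000 Bond=0.0000
V0=5.7158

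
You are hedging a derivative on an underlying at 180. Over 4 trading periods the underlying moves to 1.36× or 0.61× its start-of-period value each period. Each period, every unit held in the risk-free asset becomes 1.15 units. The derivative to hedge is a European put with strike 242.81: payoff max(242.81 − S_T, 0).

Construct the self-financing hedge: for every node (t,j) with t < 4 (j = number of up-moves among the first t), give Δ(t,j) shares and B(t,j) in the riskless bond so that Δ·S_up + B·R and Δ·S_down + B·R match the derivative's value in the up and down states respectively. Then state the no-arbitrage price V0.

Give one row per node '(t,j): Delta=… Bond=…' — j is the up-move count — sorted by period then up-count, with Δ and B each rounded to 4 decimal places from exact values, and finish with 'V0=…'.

(0,0): Delta=-0.3119 Bond=80.2495
(1,0): Delta=-0.8411 Bond=150.3956
(1,1): Delta=-0.2195 Bond=69.6891
(2,0): Delta=-1.0000 Bond=183.5992
(2,1): Delta=-0.8134 Bond=168.8155
(2,2): Delta=-0.1160 Bond=45.6586
(3,0): Delta=-1.0000 Bond=211.1391
(3,1): Delta=-1.0000 Bond=211.1391
(3,2): Delta=-0.7808 Bond=187.5262
(3,3): Delta=0.0000 Bond=0.0000
V0=24.1156

Under the risk-neutral measure, an up-move has probability p* = (R−d)/(u−d) = 0.7200 and values discount at R = 1.15.
Terminal payoffs: V(4,0)=217.8875, V(4,1)=187.2451, V(4,2)=118.9275, V(4,3)=0.0000, V(4,4)=0.0000
(3,0): S=40.8566. Δ = (V_up−V_dn)/(S_up−S_dn) = (187.2451−217.8875)/(55.5649−24.9225) = -1.0000. V = [p*·187.2451 + (1−p*)·217.8875]/1.15 = 170.2826. B = V − Δ·S = 211.1391.
(3,1): S=91.0901. Δ = (V_up−V_dn)/(S_up−S_dn) = (118.9275−187.2451)/(123.8825−55.5649) = -1.0000. V = [p*·118.9275 + (1−p*)·187.2451]/1.15 = 120.0491. B = V − Δ·S = 211.1391.
(3,2): S=203.0861. Δ = (V_up−V_dn)/(S_up−S_dn) = (0.0000−118.9275)/(276.1971−123.8825) = -0.7808. V = [p*·0.0000 + (1−p*)·118.9275]/1.15 = 28.9563. B = V − Δ·S = 187.5262.
(3,3): S=452.7821. Δ = (V_up−V_dn)/(S_up−S_dn) = (0.0000−0.0000)/(615.7836−276.1971) = 0.0000. V = [p*·0.0000 + (1−p*)·0.0000]/1.15 = 0.0000. B = V − Δ·S = 0.0000.
(2,0): S=66.9780. Δ = (V_up−V_dn)/(S_up−S_dn) = (120.0491−170.2826)/(91.0901−40.8566) = -1.0000. V = [p*·120.0491 + (1−p*)·170.2826]/1.15 = 116.6212. B = V − Δ·S = 183.5992.
(2,1): S=149.3280. Δ = (V_up−V_dn)/(S_up−S_dn) = (28.9563−120.0491)/(203.0861−91.0901) = -0.8134. V = [p*·28.9563 + (1−p*)·120.0491]/1.15 = 47.3585. B = V − Δ·S = 168.8155.
(2,2): S=332.9280. Δ = (V_up−V_dn)/(S_up−S_dn) = (0.0000−28.9563)/(452.7821−203.0861) = -0.1160. V = [p*·0.0000 + (1−p*)·28.9563]/1.15 = 7.0502. B = V − Δ·S = 45.6586.
(1,0): S=109.8000. Δ = (V_up−V_dn)/(S_up−S_dn) = (47.3585−116.6212)/(149.3280−66.9780) = -0.8411. V = [p*·47.3585 + (1−p*)·116.6212]/1.15 = 58.0453. B = V − Δ·S = 150.3956.
(1,1): S=244.8000. Δ = (V_up−V_dn)/(S_up−S_dn) = (7.0502−47.3585)/(332.9280−149.3280) = -0.2195. V = [p*·7.0502 + (1−p*)·47.3585]/1.15 = 15.9448. B = V − Δ·S = 69.6891.
(0,0): S=180.0000. Δ = (V_up−V_dn)/(S_up−S_dn) = (15.9448−58.0453)/(244.8000−109.8000) = -0.3119. V = [p*·15.9448 + (1−p*)·58.0453]/1.15 = 24.1156. B = V − Δ·S = 80.2495.
Self-financing check: at every node Δ·S+B equals the discounted successor values.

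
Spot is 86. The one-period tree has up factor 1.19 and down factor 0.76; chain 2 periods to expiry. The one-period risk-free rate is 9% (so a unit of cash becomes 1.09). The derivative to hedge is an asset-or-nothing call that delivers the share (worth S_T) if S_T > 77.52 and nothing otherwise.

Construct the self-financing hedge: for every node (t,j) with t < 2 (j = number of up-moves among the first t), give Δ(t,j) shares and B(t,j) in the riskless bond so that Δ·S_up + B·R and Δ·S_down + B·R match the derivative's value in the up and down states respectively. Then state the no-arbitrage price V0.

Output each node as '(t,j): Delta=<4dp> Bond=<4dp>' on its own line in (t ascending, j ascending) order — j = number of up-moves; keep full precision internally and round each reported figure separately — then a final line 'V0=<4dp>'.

Since d<R<u, set p* = (R−d)/(u−d) = 0.7674; price each node as the discounted p*-expectation of its children.
Terminal values V(2,·): V(2,0)=0.0000, V(2,1)=77.7784, V(2,2)=121.7846
(1,0): S=65.3600. Δ = (V_up−V_dn)/(S_up−S_dn) = (77.7784−0.0000)/(77.7784−49.6736) = 2.7674. V = [p*·77.7784 + (1−p*)·0.0000]/1.09 = 54.7618. B = V − Δ·S = -126.1182.
(1,1): S=102.3400. Δ = (V_up−V_dn)/(S_up−S_dn) = (121.7846−77.7784)/(121.7846−77.7784) = 1.0000. V = [p*·121.7846 + (1−p*)·77.7784]/1.09 = 102.3400. B = V − Δ·S = 0.0000.
(0,0): S=86.0000. Δ = (V_up−V_dn)/(S_up−S_dn) = (102.3400−54.7618)/(102.3400−65.3600) = 1.2866. V = [p*·102.3400 + (1−p*)·54.7618]/1.09 = 83.7388. B = V − Δ·S = -26.9081.
Self-financing check: at every node Δ·S+B equals the discounted successor values.

(0,0): Delta=1.2866 Bond=-26.9081
(1,0): Delta=2.7674 Bond=-126.1182
(1,1): Delta=1.0000 Bond=0.0000
V0=83.7388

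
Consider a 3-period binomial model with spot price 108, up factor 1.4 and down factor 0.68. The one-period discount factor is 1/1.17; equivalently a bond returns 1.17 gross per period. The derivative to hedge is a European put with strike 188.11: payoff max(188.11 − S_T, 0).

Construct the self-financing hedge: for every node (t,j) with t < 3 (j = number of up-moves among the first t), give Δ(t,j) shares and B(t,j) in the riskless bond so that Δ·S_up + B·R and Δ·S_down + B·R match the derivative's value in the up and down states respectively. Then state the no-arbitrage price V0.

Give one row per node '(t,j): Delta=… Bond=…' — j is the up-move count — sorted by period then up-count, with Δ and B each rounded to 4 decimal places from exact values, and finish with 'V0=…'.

The replicating-portfolio and risk-neutral prices coincide; use p* = (1.17−0.68)/(1.4−0.68) = 0.6806 for the latter.
At expiry t=3: V(3,0)=154.1513, V(3,1)=118.1951, V(3,2)=44.1676, V(3,3)=0.0000
(2,0): S=49.9392. Δ = (V_up−V_dn)/(S_up−S_dn) = (118.1951−154.1513)/(69.9149−33.9587) = -1.0000. V = [p*·118.1951 + (1−p*)·154.1513]/1.17 = 110.8386. B = V − Δ·S = 160.7778.
(2,1): S=102.8160. Δ = (V_up−V_dn)/(S_up−S_dn) = (44.1676−118.1951)/(143.9424−69.9149) = -1.0000. V = [p*·44.1676 + (1−p*)·118.1951]/1.17 = 57.9618. B = V − Δ·S = 160.7778.
(2,2): S=211.6800. Δ = (V_up−V_dn)/(S_up−S_dn) = (0.0000−44.1676)/(296.3520−143.9424) = -0.2898. V = [p*·0.0000 + (1−p*)·44.1676]/1.17 = 12.0591. B = V − Δ·S = 73.4029.
(1,0): S=73.4400. Δ = (V_up−V_dn)/(S_up−S_dn) = (57.9618−110.8386)/(102.8160−49.9392) = -1.0000. V = [p*·57.9618 + (1−p*)·110.8386]/1.17 = 63.9769. B = V − Δ·S = 137.4169.
(1,1): S=151.2000. Δ = (V_up−V_dn)/(S_up−S_dn) = (12.0591−57.9618)/(211.6800−102.8160) = -0.4217. V = [p*·12.0591 + (1−p*)·57.9618]/1.17 = 22.8397. B = V − Δ·S = 86.5935.
(0,0): S=108.0000. Δ = (V_up−V_dn)/(S_up−S_dn) = (22.8397−63.9769)/(151.2000−73.4400) = -0.5290. V = [p*·22.8397 + (1−p*)·63.9769]/1.17 = 30.7528. B = V − Δ·S = 87.8878.
Root portfolio cost Δ·108+B reproduces V0=30.7528.

(0,0): Delta=-0.5290 Bond=87.8878
(1,0): Delta=-1.0000 Bond=137.4169
(1,1): Delta=-0.4217 Bond=86.5935
(2,0): Delta=-1.0000 Bond=160.7778
(2,1): Delta=-1.0000 Bond=160.7778
(2,2): Delta=-0.2898 Bond=73.4029
V0=30.7528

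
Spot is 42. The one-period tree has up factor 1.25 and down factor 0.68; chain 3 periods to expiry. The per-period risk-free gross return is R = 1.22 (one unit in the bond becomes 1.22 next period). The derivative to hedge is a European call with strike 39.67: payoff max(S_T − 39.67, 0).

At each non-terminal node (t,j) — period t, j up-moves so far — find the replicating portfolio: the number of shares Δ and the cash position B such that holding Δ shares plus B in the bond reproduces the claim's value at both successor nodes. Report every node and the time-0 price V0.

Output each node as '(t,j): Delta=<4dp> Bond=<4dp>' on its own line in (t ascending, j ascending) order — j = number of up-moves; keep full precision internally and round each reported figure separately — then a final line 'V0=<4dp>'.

Since d<R<u, set p* = (R−d)/(u−d) = 0.9474; price each node as the discounted p*-expectation of its children.
Payoff layer (t=3): V(3,0)=0.0000, V(3,1)=0.0000, V(3,2)=4.9550, V(3,3)=42.3612
(2,0): S=19.4208. Δ = (V_up−V_dn)/(S_up−S_dn) = (0.0000−0.0000)/(24.2760−13.2061) = 0.0000. V = [p*·0.0000 + (1−p*)·0.0000]/1.22 = 0.0000. B = V − Δ·S = 0.0000.
(2,1): S=35.7000. Δ = (V_up−V_dn)/(S_up−S_dn) = (4.9550−0.0000)/(44.6250−24.2760) = 0.2435. V = [p*·4.9550 + (1−p*)·0.0000]/1.22 = 3.8477. B = V − Δ·S = -4.8453.
(2,2): S=65.6250. Δ = (V_up−V_dn)/(S_up−S_dn) = (42.3612−4.9550)/(82.0312−44.6250) = 1.0000. V = [p*·42.3612 + (1−p*)·4.9550]/1.22 = 33.1086. B = V − Δ·S = -32.5164.
(1,0): S=28.5600. Δ = (V_up−V_dn)/(S_up−S_dn) = (3.8477−0.0000)/(35.7000−19.4208) = 0.2364. V = [p*·3.8477 + (1−p*)·0.0000]/1.22 = 2.9879. B = V − Δ·S = -3.7625.
(1,1): S=52.5000. Δ = (V_up−V_dn)/(S_up−S_dn) = (33.1086−3.8477)/(65.6250−35.7000) = 0.9778. V = [p*·33.1086 + (1−p*)·3.8477]/1.22 = 25.8759. B = V − Δ·S = -25.4590.
(0,0): S=42.0000. Δ = (V_up−V_dn)/(S_up−S_dn) = (25.8759−2.9879)/(52.5000−28.5600) = 0.9561. V = [p*·25.8759 + (1−p*)·2.9879]/1.22 = 20.2223. B = V − Δ·S = -19.9321.
Check: Δ(0,0)·S0 + B(0,0) = 20.2223 = V0.

(0,0): Delta=0.9561 Bond=-19.9321
(1,0): Delta=0.2364 Bond=-3.7625
(1,1): Delta=0.9778 Bond=-25.4590
(2,0): Delta=0.0000 Bond=0.0000
(2,1): Delta=0.2435 Bond=-4.8453
(2,2): Delta=1.0000 Bond=-32.5164
V0=20.2223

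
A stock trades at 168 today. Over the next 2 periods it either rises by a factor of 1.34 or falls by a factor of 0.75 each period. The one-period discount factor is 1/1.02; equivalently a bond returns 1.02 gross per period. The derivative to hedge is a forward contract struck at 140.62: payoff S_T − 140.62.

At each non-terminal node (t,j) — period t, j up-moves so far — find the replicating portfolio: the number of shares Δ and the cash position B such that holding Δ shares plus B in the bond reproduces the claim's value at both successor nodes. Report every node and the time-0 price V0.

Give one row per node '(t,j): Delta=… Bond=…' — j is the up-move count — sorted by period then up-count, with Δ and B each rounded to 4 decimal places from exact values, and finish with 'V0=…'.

(0,0): Delta=1.0000 Bond=-135.1596
(1,0): Delta=1.0000 Bond=-137.8627
(1,1): Delta=1.0000 Bond=-137.8627
V0=32.8404

No-arbitrage ⇒ martingale measure with p* = (R−d)/(u−d) = 0.4576.
Payoff layer (t=2): V(2,0)=-46.1200, V(2,1)=28.2200, V(2,2)=161.0408
Node (1,0) S=126.0000: V=(p*·28.2200+(1−p*)·-46.1200)/1.02=-11.8627; Δ=(28.2200−-46.1200)/(168.8400−94.5000)=1.0000; B=V−Δ·S=-137.8627
Node (1,1) S=225.1200: V=(p*·161.0408+(1−p*)·28.2200)/1.02=87.2573; Δ=(161.0408−28.2200)/(301.6608−168.8400)=1.0000; B=V−Δ·S=-137.8627
Node (0,0) S=168.0000: V=(p*·87.2573+(1−p*)·-11.8627)/1.02=32.8404; Δ=(87.2573−-11.8627)/(225.1200−126.0000)=1.0000; B=V−Δ·S=-135.1596
The time-0 hedge costs 32.8404, which is the no-arbitrage price.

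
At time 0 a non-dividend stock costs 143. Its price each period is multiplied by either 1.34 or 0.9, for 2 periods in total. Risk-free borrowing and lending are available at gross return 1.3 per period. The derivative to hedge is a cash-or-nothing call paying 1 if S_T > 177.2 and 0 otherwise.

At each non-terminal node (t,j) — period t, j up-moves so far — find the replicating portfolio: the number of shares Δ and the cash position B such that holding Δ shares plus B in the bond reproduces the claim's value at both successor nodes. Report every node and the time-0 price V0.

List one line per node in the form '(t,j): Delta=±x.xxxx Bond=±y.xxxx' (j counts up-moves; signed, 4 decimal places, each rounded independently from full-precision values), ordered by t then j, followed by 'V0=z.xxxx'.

Since d<R<u, set p* = (R−d)/(u−d) = 0.9091; price each node as the discounted p*-expectation of its children.
Terminal values V(2,·): V(2,0)=0.0000, V(2,1)=0.0000, V(2,2)=1.0000
  t=1,j=0: stock 128.7000 → up 172.4580 (V=0.0000), down 115.8300 (V=0.0000). Price 0.0000; hedge Δ=0.0000, bond B=0.0000.
  t=1,j=1: stock 191.6200 → up 256.7708 (V=1.0000), down 172.4580 (V=0.0000). Price 0.6993; hedge Δ=0.0119, bond B=-1.5734.
  t=0,j=0: stock 143.0000 → up 191.6200 (V=0.6993), down 128.7000 (V=0.0000). Price 0.4890; hedge Δ=0.0111, bond B=-1.1003.
Each (Δ,B) replicates both successor values, so the strategy is self-financing and V0 is arbitrage-free.

(0,0): Delta=0.0111 Bond=-1.1003
(1,0): Delta=0.0000 Bond=0.0000
(1,1): Delta=0.0119 Bond=-1.5734
V0=0.4890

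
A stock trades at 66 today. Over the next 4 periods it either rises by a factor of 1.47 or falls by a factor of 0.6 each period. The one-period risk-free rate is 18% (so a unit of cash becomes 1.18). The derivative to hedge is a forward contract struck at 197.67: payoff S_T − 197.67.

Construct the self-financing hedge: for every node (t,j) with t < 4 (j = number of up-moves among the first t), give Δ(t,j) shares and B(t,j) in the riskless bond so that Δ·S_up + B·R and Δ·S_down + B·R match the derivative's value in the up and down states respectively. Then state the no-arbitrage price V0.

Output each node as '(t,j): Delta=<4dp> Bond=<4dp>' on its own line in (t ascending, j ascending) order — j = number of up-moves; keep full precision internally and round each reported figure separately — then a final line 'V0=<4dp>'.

Under the risk-neutral measure, an up-move has probability p* = (R−d)/(u−d) = 0.6667 and values discount at R = 1.18.
Terminal payoffs: V(4,0)=-189.1164, V(4,1)=-176.7137, V(4,2)=-146.3270, V(4,3)=-71.8797, V(4,4)=110.5163
(3,0): S=14.2560. Δ = (V_up−V_dn)/(S_up−S_dn) = (-176.7137−-189.1164)/(20.9563−8.5536) = 1.0000. V = [p*·-176.7137 + (1−p*)·-189.1164]/1.18 = -153.2609. B = V − Δ·S = -167.5169.
(3,1): S=34.9272. Δ = (V_up−V_dn)/(S_up−S_dn) = (-146.3270−-176.7137)/(51.3430−20.9563) = 1.0000. V = [p*·-146.3270 + (1−p*)·-176.7137]/1.18 = -132.5897. B = V − Δ·S = -167.5169.
(3,2): S=85.5716. Δ = (V_up−V_dn)/(S_up−S_dn) = (-71.8797−-146.3270)/(125.7903−51.3430) = 1.0000. V = [p*·-71.8797 + (1−p*)·-146.3270]/1.18 = -81.9453. B = V − Δ·S = -167.5169.
(3,3): S=209.6505. Δ = (V_up−V_dn)/(S_up−S_dn) = (110.5163−-71.8797)/(308.1863−125.7903) = 1.0000. V = [p*·110.5163 + (1−p*)·-71.8797]/1.18 = 42.1336. B = V − Δ·S = -167.5169.
(2,0): S=23.7600. Δ = (V_up−V_dn)/(S_up−S_dn) = (-132.5897−-153.2609)/(34.9272−14.2560) = 1.0000. V = [p*·-132.5897 + (1−p*)·-153.2609]/1.18 = -118.2035. B = V − Δ·S = -141.9635.
(2,1): S=58.2120. Δ = (V_up−V_dn)/(S_up−S_dn) = (-81.9453−-132.5897)/(85.5716−34.9272) = 1.0000. V = [p*·-81.9453 + (1−p*)·-132.5897]/1.18 = -83.7515. B = V − Δ·S = -141.9635.
(2,2): S=142.6194. Δ = (V_up−V_dn)/(S_up−S_dn) = (42.1336−-81.9453)/(209.6505−85.5716) = 1.0000. V = [p*·42.1336 + (1−p*)·-81.9453]/1.18 = 0.6559. B = V − Δ·S = -141.9635.
(1,0): S=39.6000. Δ = (V_up−V_dn)/(S_up−S_dn) = (-83.7515−-118.2035)/(58.2120−23.7600) = 1.0000. V = [p*·-83.7515 + (1−p*)·-118.2035]/1.18 = -80.7081. B = V − Δ·S = -120.3081.
(1,1): S=97.0200. Δ = (V_up−V_dn)/(S_up−S_dn) = (0.6559−-83.7515)/(142.6194−58.2120) = 1.0000. V = [p*·0.6559 + (1−p*)·-83.7515]/1.18 = -23.2881. B = V − Δ·S = -120.3081.
(0,0): S=66.0000. Δ = (V_up−V_dn)/(S_up−S_dn) = (-23.2881−-80.7081)/(97.0200−39.6000) = 1.0000. V = [p*·-23.2881 + (1−p*)·-80.7081]/1.18 = -35.9560. B = V − Δ·S = -101.9560.
Each (Δ,B) replicates both successor values, so the strategy is self-financing and V0 is arbitrage-free.

(0,0): Delta=1.0000 Bond=-101.9560
(1,0): Delta=1.0000 Bond=-120.3081
(1,1): Delta=1.0000 Bond=-120.3081
(2,0): Delta=1.0000 Bond=-141.9635
(2,1): Delta=1.0000 Bond=-141.9635
(2,2): Delta=1.0000 Bond=-141.9635
(3,0): Delta=1.0000 Bond=-167.5169
(3,1): Delta=1.0000 Bond=-167.5169
(3,2): Delta=1.0000 Bond=-167.5169
(3,3): Delta=1.0000 Bond=-167.5169
V0=-35.9560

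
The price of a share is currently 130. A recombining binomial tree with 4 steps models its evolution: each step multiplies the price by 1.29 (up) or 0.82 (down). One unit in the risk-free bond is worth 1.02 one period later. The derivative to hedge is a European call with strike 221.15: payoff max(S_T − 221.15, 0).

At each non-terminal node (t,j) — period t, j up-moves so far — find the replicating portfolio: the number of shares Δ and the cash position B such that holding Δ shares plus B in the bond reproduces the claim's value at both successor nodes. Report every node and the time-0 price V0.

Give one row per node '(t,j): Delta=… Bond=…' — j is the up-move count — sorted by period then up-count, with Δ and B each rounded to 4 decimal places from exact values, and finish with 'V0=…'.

(0,0): Delta=0.1929 Bond=-19.6094
(1,0): Delta=0.0267 Bond=-2.2884
(1,1): Delta=0.3355 Bond=-43.9143
(2,0): Delta=0.0000 Bond=0.0000
(2,1): Delta=0.0496 Bond=-5.4854
(2,2): Delta=0.5808 Bond=-97.8574
(3,0): Delta=0.0000 Bond=0.0000
(3,1): Delta=0.0000 Bond=0.0000
(3,2): Delta=0.0922 Bond=-13.1485
(3,3): Delta=1.0000 Bond=-216.8137
V0=5.4635

Since d<R<u, set p* = (R−d)/(u−d) = 0.4255; price each node as the discounted p*-expectation of its children.
Terminal values V(4,·): V(4,0)=0.0000, V(4,1)=0.0000, V(4,2)=0.0000, V(4,3)=7.6870, V(4,4)=138.8497
Node (3,0) S=71.6778: V=(p*·0.0000+(1−p*)·0.0000)/1.02=0.0000; Δ=(0.0000−0.0000)/(92.4644−58.7758)=0.0000; B=V−Δ·S=0.0000
Node (3,1) S=112.7615: V=(p*·0.0000+(1−p*)·0.0000)/1.02=0.0000; Δ=(0.0000−0.0000)/(145.4623−92.4644)=0.0000; B=V−Δ·S=0.0000
Node (3,2) S=177.3931: V=(p*·7.6870+(1−p*)·0.0000)/1.02=3.2069; Δ=(7.6870−0.0000)/(228.8370−145.4623)=0.0922; B=V−Δ·S=-13.1485
Node (3,3) S=279.0696: V=(p*·138.8497+(1−p*)·7.6870)/1.02=62.2558; Δ=(138.8497−7.6870)/(359.9997−228.8370)=1.0000; B=V−Δ·S=-216.8137
Node (2,0) S=87.4120: V=(p*·0.0000+(1−p*)·0.0000)/1.02=0.0000; Δ=(0.0000−0.0000)/(112.7615−71.6778)=0.0000; B=V−Δ·S=0.0000
Node (2,1) S=137.5140: V=(p*·3.2069+(1−p*)·0.0000)/1.02=1.3379; Δ=(3.2069−0.0000)/(177.3931−112.7615)=0.0496; B=V−Δ·S=-5.4854
Node (2,2) S=216.3330: V=(p*·62.2558+(1−p*)·3.2069)/1.02=27.7786; Δ=(62.2558−3.2069)/(279.0696−177.3931)=0.5808; B=V−Δ·S=-97.8574
Node (1,0) S=106.6000: V=(p*·1.3379+(1−p*)·0.0000)/1.02=0.5582; Δ=(1.3379−0.0000)/(137.5140−87.4120)=0.0267; B=V−Δ·S=-2.2884
Node (1,1) S=167.7000: V=(p*·27.7786+(1−p*)·1.3379)/1.02=12.3424; Δ=(27.7786−1.3379)/(216.3330−137.5140)=0.3355; B=V−Δ·S=-43.9143
Node (0,0) S=130.0000: V=(p*·12.3424+(1−p*)·0.5582)/1.02=5.4635; Δ=(12.3424−0.5582)/(167.7000−106.6000)=0.1929; B=V−Δ·S=-19.6094
Root portfolio cost Δ·130+B reproduces V0=5.4635.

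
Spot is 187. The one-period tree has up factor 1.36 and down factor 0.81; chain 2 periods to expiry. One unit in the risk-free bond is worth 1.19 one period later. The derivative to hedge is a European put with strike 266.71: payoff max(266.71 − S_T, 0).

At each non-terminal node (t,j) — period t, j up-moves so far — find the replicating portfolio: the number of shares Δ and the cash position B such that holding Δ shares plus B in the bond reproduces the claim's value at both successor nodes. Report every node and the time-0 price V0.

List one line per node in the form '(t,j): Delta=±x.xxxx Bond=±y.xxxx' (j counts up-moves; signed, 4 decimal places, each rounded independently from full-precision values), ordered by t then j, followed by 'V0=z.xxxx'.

Since d<R<u, set p* = (R−d)/(u−d) = 0.6909; price each node as the discounted p*-expectation of its children.
Terminal payoffs: V(2,0)=144.0193, V(2,1)=60.7108, V(2,2)=0.0000
(1,0): S=151.4700. Δ = (V_up−V_dn)/(S_up−S_dn) = (60.7108−144.0193)/(205.9992−122.6907) = -1.0000. V = [p*·60.7108 + (1−p*)·144.0193]/1.19 = 72.6561. B = V − Δ·S = 224.1261.
(1,1): S=254.3200. Δ = (V_up−V_dn)/(S_up−S_dn) = (0.0000−60.7108)/(345.8752−205.9992) = -0.4340. V = [p*·0.0000 + (1−p*)·60.7108]/1.19 = 15.7690. B = V − Δ·S = 126.1523.
(0,0): S=187.0000. Δ = (V_up−V_dn)/(S_up−S_dn) = (15.7690−72.6561)/(254.3200−151.4700) = -0.5531. V = [p*·15.7690 + (1−p*)·72.6561]/1.19 = 28.0271. B = V − Δ·S = 131.4581.
Root portfolio cost Δ·187+B reproduces V0=28.0271.

(0,0): Delta=-0.5531 Bond=131.4581
(1,0): Delta=-1.0000 Bond=224.1261
(1,1): Delta=-0.4340 Bond=126.1523
V0=28.0271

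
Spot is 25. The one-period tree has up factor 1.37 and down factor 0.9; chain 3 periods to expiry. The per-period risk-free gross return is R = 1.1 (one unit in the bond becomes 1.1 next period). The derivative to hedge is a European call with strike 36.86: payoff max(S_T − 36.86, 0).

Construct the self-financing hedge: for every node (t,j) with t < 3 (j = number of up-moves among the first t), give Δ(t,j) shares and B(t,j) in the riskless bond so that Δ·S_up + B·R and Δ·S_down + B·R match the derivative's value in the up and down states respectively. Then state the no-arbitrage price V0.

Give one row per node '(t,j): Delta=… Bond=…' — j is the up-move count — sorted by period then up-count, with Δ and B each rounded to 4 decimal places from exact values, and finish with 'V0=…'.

(0,0): Delta=0.4656 Bond=-8.7920
(1,0): Delta=0.1965 Bond=-3.6165
(1,1): Delta=0.7042 Bond=-17.8451
(2,0): Delta=0.0000 Bond=0.0000
(2,1): Delta=0.3707 Bond=-9.3486
(2,2): Delta=1.0000 Bond=-33.5091
V0=2.8467

No-arbitrage ⇒ martingale measure with p* = (R−d)/(u−d) = 0.4255.
Terminal payoffs: V(3,0)=0.0000, V(3,1)=0.0000, V(3,2)=5.3703, V(3,3)=27.4238
Node (2,0) S=20.2500: V=(p*·0.0000+(1−p*)·0.0000)/1.1=0.0000; Δ=(0.0000−0.0000)/(27.7425−18.2250)=0.0000; B=V−Δ·S=0.0000
Node (2,1) S=30.8250: V=(p*·5.3703+(1−p*)·0.0000)/1.1=2.0775; Δ=(5.3703−0.0000)/(42.2303−27.7425)=0.3707; B=V−Δ·S=-9.3486
Node (2,2) S=46.9225: V=(p*·27.4238+(1−p*)·5.3703)/1.1=13.4134; Δ=(27.4238−5.3703)/(64.2838−42.2303)=1.0000; B=V−Δ·S=-33.5091
Node (1,0) S=22.5000: V=(p*·2.0775+(1−p*)·0.0000)/1.1=0.8037; Δ=(2.0775−0.0000)/(30.8250−20.2500)=0.1965; B=V−Δ·S=-3.6165
Node (1,1) S=34.2500: V=(p*·13.4134+(1−p*)·2.0775)/1.1=6.2739; Δ=(13.4134−2.0775)/(46.9225−30.8250)=0.7042; B=V−Δ·S=-17.8451
Node (0,0) S=25.0000: V=(p*·6.2739+(1−p*)·0.8037)/1.1=2.8467; Δ=(6.2739−0.8037)/(34.2500−22.5000)=0.4656; B=V−Δ·S=-8.7920
Self-financing check: at every node Δ·S+B equals the discounted successor values.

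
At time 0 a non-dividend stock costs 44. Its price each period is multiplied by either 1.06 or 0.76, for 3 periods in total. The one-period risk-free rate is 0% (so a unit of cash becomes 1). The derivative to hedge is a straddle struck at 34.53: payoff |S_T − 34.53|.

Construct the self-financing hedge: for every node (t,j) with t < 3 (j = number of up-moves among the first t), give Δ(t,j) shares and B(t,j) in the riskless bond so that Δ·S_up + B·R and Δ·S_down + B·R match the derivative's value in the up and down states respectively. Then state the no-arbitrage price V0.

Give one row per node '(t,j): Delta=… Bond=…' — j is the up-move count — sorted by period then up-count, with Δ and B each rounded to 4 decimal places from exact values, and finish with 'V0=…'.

Under the risk-neutral measure, an up-move has probability p* = (R−d)/(u−d) = 0.8000 and values discount at R = 1.
Payoff layer (t=3): V(3,0)=15.2151, V(3,1)=7.5907, V(3,2)=3.0432, V(3,3)=17.8747
Node (2,0) S=25.4144: V=(p*·7.5907+(1−p*)·15.2151)/1=9.1156; Δ=(7.5907−15.2151)/(26.9393−19.3149)=-1.0000; B=V−Δ·S=34.5300
Node (2,1) S=35.4464: V=(p*·3.0432+(1−p*)·7.5907)/1=3.9527; Δ=(3.0432−7.5907)/(37.5732−26.9393)=-0.4276; B=V−Δ·S=19.1112
Node (2,2) S=49.4384: V=(p*·17.8747+(1−p*)·3.0432)/1=14.9084; Δ=(17.8747−3.0432)/(52.4047−37.5732)=1.0000; B=V−Δ·S=-34.5300
Node (1,0) S=33.4400: V=(p*·3.9527+(1−p*)·9.1156)/1=4.9853; Δ=(3.9527−9.1156)/(35.4464−25.4144)=-0.5146; B=V−Δ·S=22.1950
Node (1,1) S=46.6400: V=(p*·14.9084+(1−p*)·3.9527)/1=12.7173; Δ=(14.9084−3.9527)/(49.4384−35.4464)=0.7830; B=V−Δ·S=-23.8018
Node (0,0) S=44.0000: V=(p*·12.7173+(1−p*)·4.9853)/1=11.1709; Δ=(12.7173−4.9853)/(46.6400−33.4400)=0.5858; B=V−Δ·S=-14.6024
Check: Δ(0,0)·S0 + B(0,0) = 11.1709 = V0.

(0,0): Delta=0.5858 Bond=-14.6024
(1,0): Delta=-0.5146 Bond=22.1950
(1,1): Delta=0.7830 Bond=-23.8018
(2,0): Delta=-1.0000 Bond=34.5300
(2,1): Delta=-0.4276 Bond=19.1112
(2,2): Delta=1.0000 Bond=-34.5300
V0=11.1709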